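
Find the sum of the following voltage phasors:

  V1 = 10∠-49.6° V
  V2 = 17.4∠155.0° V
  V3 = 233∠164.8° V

Step 1 — Convert each phasor to rectangular form:
  V1 = 10·(cos(-49.6°) + j·sin(-49.6°)) = 6.481 - j7.615 V
  V2 = 17.4·(cos(155.0°) + j·sin(155.0°)) = -15.77 + j7.354 V
  V3 = 233·(cos(164.8°) + j·sin(164.8°)) = -224.8 + j61.09 V
Step 2 — Sum components: V_total = -234.1 + j60.83 V.
Step 3 — Convert to polar: |V_total| = 241.9 V, ∠V_total = 165.4°.

V_total = 241.9∠165.4° V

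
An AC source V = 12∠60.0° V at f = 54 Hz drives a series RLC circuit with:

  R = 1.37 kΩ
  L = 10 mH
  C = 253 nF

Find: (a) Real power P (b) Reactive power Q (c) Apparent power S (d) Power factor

Step 1 — Angular frequency: ω = 2π·f = 2π·54 = 339.3 rad/s.
Step 2 — Component impedances:
  R: Z = R = 1370 Ω
  L: Z = jωL = j·339.3·0.01 = 0 + j3.393 Ω
  C: Z = 1/(jωC) = -j/(ω·C) = 0 - j1.165e+04 Ω
Step 3 — Series combination: Z_total = R + L + C = 1370 - j1.165e+04 Ω = 1.173e+04∠-83.3° Ω.
Step 4 — Source phasor: V = 12∠60.0° V = 6 + j10.39 V.
Step 5 — Current: I = V / Z = -0.0008204 + j0.0006117 A = 0.001023∠143.3° A.
Step 6 — Complex power: S = V·I* = 0.001435 - j0.0122 VA.
Step 7 — Real power: P = Re(S) = 0.001435 W.
Step 8 — Reactive power: Q = Im(S) = -0.0122 VAR.
Step 9 — Apparent power: |S| = 0.01228 VA.
Step 10 — Power factor: PF = P/|S| = 0.1168 (leading).

(a) P = 0.001435 W  (b) Q = -0.0122 VAR  (c) S = 0.01228 VA  (d) PF = 0.1168 (leading)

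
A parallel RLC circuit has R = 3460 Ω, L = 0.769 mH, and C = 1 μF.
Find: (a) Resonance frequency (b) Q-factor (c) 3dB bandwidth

Step 1 — Resonance: ω₀ = 1/√(LC) = 1/√(0.000769·1e-06) = 3.606e+04 rad/s.
Step 2 — f₀ = ω₀/(2π) = 5739 Hz.
Step 3 — Parallel Q: Q = R/(ω₀L) = 3460/(3.606e+04·0.000769) = 124.8.
Step 4 — Bandwidth: Δω = ω₀/Q = 289 rad/s; BW = Δω/(2π) = 46 Hz.

(a) f₀ = 5739 Hz  (b) Q = 124.8  (c) BW = 46 Hz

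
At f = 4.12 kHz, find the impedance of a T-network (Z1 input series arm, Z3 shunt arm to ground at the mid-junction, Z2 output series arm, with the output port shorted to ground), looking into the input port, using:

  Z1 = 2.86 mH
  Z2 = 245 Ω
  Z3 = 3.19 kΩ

Step 1 — Angular frequency: ω = 2π·f = 2π·4120 = 2.589e+04 rad/s.
Step 2 — Component impedances:
  Z1: Z = jωL = j·2.589e+04·0.00286 = 0 + j74.04 Ω
  Z2: Z = R = 245 Ω
  Z3: Z = R = 3190 Ω
Step 3 — With the output port shorted to ground, the output series arm Z2 runs from the junction to ground; the shunt arm Z3 also runs from the junction to ground. They appear in parallel: Z3 || Z2 = 227.5 Ω.
Step 4 — Series with input arm Z1: Z_in = Z1 + (Z3 || Z2) = 227.5 + j74.04 Ω = 239.3∠18.0° Ω.

Z = 227.5 + j74.04 Ω = 239.3∠18.0° Ω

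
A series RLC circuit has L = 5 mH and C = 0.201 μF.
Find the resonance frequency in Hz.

Step 1 — Resonance condition Im(Z)=0 gives ω₀ = 1/√(LC).
Step 2 — ω₀ = 1/√(0.005·2.01e-07) = 3.154e+04 rad/s.
Step 3 — f₀ = ω₀/(2π) = 5020 Hz.

f₀ = 5020 Hz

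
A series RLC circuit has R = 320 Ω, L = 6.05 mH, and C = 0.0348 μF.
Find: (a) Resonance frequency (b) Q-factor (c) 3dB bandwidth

Step 1 — Resonance: ω₀ = 1/√(LC) = 1/√(0.00605·3.48e-08) = 6.892e+04 rad/s.
Step 2 — f₀ = ω₀/(2π) = 1.097e+04 Hz.
Step 3 — Series Q: Q = ω₀L/R = 6.892e+04·0.00605/320 = 1.303.
Step 4 — Bandwidth: Δω = ω₀/Q = 5.289e+04 rad/s; BW = Δω/(2π) = 8418 Hz.

(a) f₀ = 1.097e+04 Hz  (b) Q = 1.303  (c) BW = 8418 Hz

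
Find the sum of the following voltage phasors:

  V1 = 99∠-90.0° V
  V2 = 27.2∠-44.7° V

Step 1 — Convert each phasor to rectangular form:
  V1 = 99·(cos(-90.0°) + j·sin(-90.0°)) = 0 - j99 V
  V2 = 27.2·(cos(-44.7°) + j·sin(-44.7°)) = 19.33 - j19.13 V
Step 2 — Sum components: V_total = 19.33 - j118.1 V.
Step 3 — Convert to polar: |V_total| = 119.7 V, ∠V_total = -80.7°.

V_total = 119.7∠-80.7° V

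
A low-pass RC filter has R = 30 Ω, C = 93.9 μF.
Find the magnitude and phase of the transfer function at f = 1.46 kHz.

Step 1 — Angular frequency: ω = 2π·1460 = 9173 rad/s.
Step 2 — Transfer function: H(jω) = 1/(1 + jωRC).
Step 3 — Denominator: 1 + jωRC = 1 + j·9173·30·9.39e-05 = 1 + j25.84.
Step 4 — H = 0.001495 - j0.03864.
Step 5 — Magnitude: |H| = 0.03867 (-28.3 dB); phase: φ = -87.8°.

|H| = 0.03867 (-28.3 dB), φ = -87.8°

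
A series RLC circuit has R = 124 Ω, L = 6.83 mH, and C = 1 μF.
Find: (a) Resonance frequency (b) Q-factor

Step 1 — Resonance condition Im(Z)=0 gives ω₀ = 1/√(LC).
Step 2 — ω₀ = 1/√(0.00683·1e-06) = 1.21e+04 rad/s.
Step 3 — f₀ = ω₀/(2π) = 1926 Hz.
Step 4 — Series Q: Q = ω₀L/R = 1.21e+04·0.00683/124 = 0.6665.

(a) f₀ = 1926 Hz  (b) Q = 0.6665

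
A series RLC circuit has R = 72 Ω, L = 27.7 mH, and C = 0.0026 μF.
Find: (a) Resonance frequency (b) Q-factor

Step 1 — Resonance condition Im(Z)=0 gives ω₀ = 1/√(LC).
Step 2 — ω₀ = 1/√(0.0277·2.6e-09) = 1.178e+05 rad/s.
Step 3 — f₀ = ω₀/(2π) = 1.875e+04 Hz.
Step 4 — Series Q: Q = ω₀L/R = 1.178e+05·0.0277/72 = 45.33.

(a) f₀ = 1.875e+04 Hz  (b) Q = 45.33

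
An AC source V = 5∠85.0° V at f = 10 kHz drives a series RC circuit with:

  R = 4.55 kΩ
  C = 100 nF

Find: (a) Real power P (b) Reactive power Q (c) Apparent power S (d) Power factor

Step 1 — Angular frequency: ω = 2π·f = 2π·1e+04 = 6.283e+04 rad/s.
Step 2 — Component impedances:
  R: Z = R = 4550 Ω
  C: Z = 1/(jωC) = -j/(ω·C) = 0 - j159.2 Ω
Step 3 — Series combination: Z_total = R + C = 4550 - j159.2 Ω = 4553∠-2.0° Ω.
Step 4 — Source phasor: V = 5∠85.0° V = 0.4358 + j4.981 V.
Step 5 — Current: I = V / Z = 5.741e-05 + j0.001097 A = 0.001098∠87.0° A.
Step 6 — Complex power: S = V·I* = 0.005488 - j0.000192 VA.
Step 7 — Real power: P = Re(S) = 0.005488 W.
Step 8 — Reactive power: Q = Im(S) = -0.000192 VAR.
Step 9 — Apparent power: |S| = 0.005491 VA.
Step 10 — Power factor: PF = P/|S| = 0.9994 (leading).

(a) P = 0.005488 W  (b) Q = -0.000192 VAR  (c) S = 0.005491 VA  (d) PF = 0.9994 (leading)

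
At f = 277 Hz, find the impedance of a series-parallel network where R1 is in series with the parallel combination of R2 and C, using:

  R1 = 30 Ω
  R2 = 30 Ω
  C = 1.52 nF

Step 1 — Angular frequency: ω = 2π·f = 2π·277 = 1740 rad/s.
Step 2 — Component impedances:
  R1: Z = R = 30 Ω
  R2: Z = R = 30 Ω
  C: Z = 1/(jωC) = -j/(ω·C) = 0 - j3.78e+05 Ω
Step 3 — Parallel branch: R2 || C = 1/(1/R2 + 1/C) = 30 - j0.002381 Ω.
Step 4 — Series with R1: Z_total = R1 + (R2 || C) = 60 - j0.002381 Ω = 60∠-0.0° Ω.

Z = 60 - j0.002381 Ω = 60∠-0.0° Ω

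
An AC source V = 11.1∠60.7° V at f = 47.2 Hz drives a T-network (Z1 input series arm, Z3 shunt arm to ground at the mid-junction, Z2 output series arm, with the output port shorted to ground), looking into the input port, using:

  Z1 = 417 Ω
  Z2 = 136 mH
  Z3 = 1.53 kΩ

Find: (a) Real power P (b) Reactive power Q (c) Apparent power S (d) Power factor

Step 1 — Angular frequency: ω = 2π·f = 2π·47.2 = 296.6 rad/s.
Step 2 — Component impedances:
  Z1: Z = R = 417 Ω
  Z2: Z = jωL = j·296.6·0.136 = 0 + j40.33 Ω
  Z3: Z = R = 1530 Ω
Step 3 — With the output port shorted to ground, the output series arm Z2 runs from the junction to ground; the shunt arm Z3 also runs from the junction to ground. They appear in parallel: Z3 || Z2 = 1.062 + j40.31 Ω.
Step 4 — Series with input arm Z1: Z_in = Z1 + (Z3 || Z2) = 418.1 + j40.31 Ω = 420∠5.5° Ω.
Step 5 — Source phasor: V = 11.1∠60.7° V = 5.432 + j9.68 V.
Step 6 — Current: I = V / Z = 0.01509 + j0.0217 A = 0.02643∠55.2° A.
Step 7 — Complex power: S = V·I* = 0.292 + j0.02815 VA.
Step 8 — Real power: P = Re(S) = 0.292 W.
Step 9 — Reactive power: Q = Im(S) = 0.02815 VAR.
Step 10 — Apparent power: |S| = 0.2934 VA.
Step 11 — Power factor: PF = P/|S| = 0.9954 (lagging).

(a) P = 0.292 W  (b) Q = 0.02815 VAR  (c) S = 0.2934 VA  (d) PF = 0.9954 (lagging)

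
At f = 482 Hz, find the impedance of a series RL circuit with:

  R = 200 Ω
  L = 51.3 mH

Step 1 — Angular frequency: ω = 2π·f = 2π·482 = 3028 rad/s.
Step 2 — Component impedances:
  R: Z = R = 200 Ω
  L: Z = jωL = j·3028·0.0513 = 0 + j155.4 Ω
Step 3 — Series combination: Z_total = R + L = 200 + j155.4 Ω = 253.3∠37.8° Ω.

Z = 200 + j155.4 Ω = 253.3∠37.8° Ω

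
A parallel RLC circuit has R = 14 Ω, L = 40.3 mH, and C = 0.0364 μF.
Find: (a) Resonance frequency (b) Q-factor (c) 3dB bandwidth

Step 1 — Resonance: ω₀ = 1/√(LC) = 1/√(0.0403·3.64e-08) = 2.611e+04 rad/s.
Step 2 — f₀ = ω₀/(2π) = 4155 Hz.
Step 3 — Parallel Q: Q = R/(ω₀L) = 14/(2.611e+04·0.0403) = 0.01331.
Step 4 — Bandwidth: Δω = ω₀/Q = 1.962e+06 rad/s; BW = Δω/(2π) = 3.123e+05 Hz.

(a) f₀ = 4155 Hz  (b) Q = 0.01331  (c) BW = 3.123e+05 Hz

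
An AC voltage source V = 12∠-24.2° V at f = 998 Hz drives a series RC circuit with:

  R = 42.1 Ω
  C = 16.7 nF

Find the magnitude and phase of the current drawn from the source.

Step 1 — Angular frequency: ω = 2π·f = 2π·998 = 6271 rad/s.
Step 2 — Component impedances:
  R: Z = R = 42.1 Ω
  C: Z = 1/(jωC) = -j/(ω·C) = 0 - j9549 Ω
Step 3 — Series combination: Z_total = R + C = 42.1 - j9549 Ω = 9549∠-89.7° Ω.
Step 4 — Source phasor: V = 12∠-24.2° V = 10.95 - j4.919 V.
Step 5 — Ohm's law: I = V / Z_total = (10.95 - j4.919) / (42.1 - j9549) = 0.0005202 + j0.001144 A.
Step 6 — Convert to polar: |I| = 0.001257 A, ∠I = 65.5°.

I = 0.001257∠65.5° A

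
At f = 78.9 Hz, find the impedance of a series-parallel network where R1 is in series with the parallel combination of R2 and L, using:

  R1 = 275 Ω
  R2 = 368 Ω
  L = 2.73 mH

Step 1 — Angular frequency: ω = 2π·f = 2π·78.9 = 495.7 rad/s.
Step 2 — Component impedances:
  R1: Z = R = 275 Ω
  R2: Z = R = 368 Ω
  L: Z = jωL = j·495.7·0.00273 = 0 + j1.353 Ω
Step 3 — Parallel branch: R2 || L = 1/(1/R2 + 1/L) = 0.004977 + j1.353 Ω.
Step 4 — Series with R1: Z_total = R1 + (R2 || L) = 275 + j1.353 Ω = 275∠0.3° Ω.

Z = 275 + j1.353 Ω = 275∠0.3° Ω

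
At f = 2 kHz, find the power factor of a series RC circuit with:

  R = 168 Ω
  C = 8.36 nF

Step 1 — Angular frequency: ω = 2π·f = 2π·2000 = 1.257e+04 rad/s.
Step 2 — Component impedances:
  R: Z = R = 168 Ω
  C: Z = 1/(jωC) = -j/(ω·C) = 0 - j9519 Ω
Step 3 — Series combination: Z_total = R + C = 168 - j9519 Ω = 9520∠-89.0° Ω.
Step 4 — Power factor: PF = cos(φ) = Re(Z)/|Z| = 168/9520 = 0.01765.
Step 5 — Type: Im(Z) = -9519 ⇒ leading (phase φ = -89.0°).

PF = 0.01765 (leading, φ = -89.0°)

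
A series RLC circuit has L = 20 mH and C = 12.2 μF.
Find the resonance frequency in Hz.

Step 1 — Resonance condition Im(Z)=0 gives ω₀ = 1/√(LC).
Step 2 — ω₀ = 1/√(0.02·1.22e-05) = 2024 rad/s.
Step 3 — f₀ = ω₀/(2π) = 322.2 Hz.

f₀ = 322.2 Hz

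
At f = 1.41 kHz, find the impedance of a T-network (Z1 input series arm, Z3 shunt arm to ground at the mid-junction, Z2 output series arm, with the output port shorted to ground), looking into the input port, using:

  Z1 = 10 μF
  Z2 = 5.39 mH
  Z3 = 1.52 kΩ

Step 1 — Angular frequency: ω = 2π·f = 2π·1410 = 8859 rad/s.
Step 2 — Component impedances:
  Z1: Z = 1/(jωC) = -j/(ω·C) = 0 - j11.29 Ω
  Z2: Z = jωL = j·8859·0.00539 = 0 + j47.75 Ω
  Z3: Z = R = 1520 Ω
Step 3 — With the output port shorted to ground, the output series arm Z2 runs from the junction to ground; the shunt arm Z3 also runs from the junction to ground. They appear in parallel: Z3 || Z2 = 1.499 + j47.7 Ω.
Step 4 — Series with input arm Z1: Z_in = Z1 + (Z3 || Z2) = 1.499 + j36.42 Ω = 36.45∠87.6° Ω.

Z = 1.499 + j36.42 Ω = 36.45∠87.6° Ω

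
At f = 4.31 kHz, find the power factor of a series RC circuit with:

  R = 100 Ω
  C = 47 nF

Step 1 — Angular frequency: ω = 2π·f = 2π·4310 = 2.708e+04 rad/s.
Step 2 — Component impedances:
  R: Z = R = 100 Ω
  C: Z = 1/(jωC) = -j/(ω·C) = 0 - j785.7 Ω
Step 3 — Series combination: Z_total = R + C = 100 - j785.7 Ω = 792∠-82.7° Ω.
Step 4 — Power factor: PF = cos(φ) = Re(Z)/|Z| = 100/792 = 0.1263.
Step 5 — Type: Im(Z) = -785.7 ⇒ leading (phase φ = -82.7°).

PF = 0.1263 (leading, φ = -82.7°)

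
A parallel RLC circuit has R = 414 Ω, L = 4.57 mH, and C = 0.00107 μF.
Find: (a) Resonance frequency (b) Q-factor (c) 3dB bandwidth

Step 1 — Resonance: ω₀ = 1/√(LC) = 1/√(0.00457·1.07e-09) = 4.522e+05 rad/s.
Step 2 — f₀ = ω₀/(2π) = 7.197e+04 Hz.
Step 3 — Parallel Q: Q = R/(ω₀L) = 414/(4.522e+05·0.00457) = 0.2003.
Step 4 — Bandwidth: Δω = ω₀/Q = 2.257e+06 rad/s; BW = Δω/(2π) = 3.593e+05 Hz.

(a) f₀ = 7.197e+04 Hz  (b) Q = 0.2003  (c) BW = 3.593e+05 Hz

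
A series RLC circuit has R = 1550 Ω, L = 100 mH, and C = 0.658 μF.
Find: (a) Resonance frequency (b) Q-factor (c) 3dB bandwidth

Step 1 — Resonance condition Im(Z)=0 gives ω₀ = 1/√(LC).
Step 2 — ω₀ = 1/√(0.1·6.58e-07) = 3898 rad/s.
Step 3 — f₀ = ω₀/(2π) = 620.5 Hz.
Step 4 — Series Q: Q = ω₀L/R = 3898·0.1/1550 = 0.2515.
Step 5 — 3dB bandwidth: Δω = ω₀/Q = 1.55e+04 rad/s; BW = Δω/(2π) = 2467 Hz.

(a) f₀ = 620.5 Hz  (b) Q = 0.2515  (c) BW = 2467 Hz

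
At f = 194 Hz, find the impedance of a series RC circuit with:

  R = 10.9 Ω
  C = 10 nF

Step 1 — Angular frequency: ω = 2π·f = 2π·194 = 1219 rad/s.
Step 2 — Component impedances:
  R: Z = R = 10.9 Ω
  C: Z = 1/(jωC) = -j/(ω·C) = 0 - j8.204e+04 Ω
Step 3 — Series combination: Z_total = R + C = 10.9 - j8.204e+04 Ω = 8.204e+04∠-90.0° Ω.

Z = 10.9 - j8.204e+04 Ω = 8.204e+04∠-90.0° Ω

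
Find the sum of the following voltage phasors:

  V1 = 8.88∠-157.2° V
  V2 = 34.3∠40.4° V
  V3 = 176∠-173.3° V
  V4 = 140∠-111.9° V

Step 1 — Convert each phasor to rectangular form:
  V1 = 8.88·(cos(-157.2°) + j·sin(-157.2°)) = -8.186 - j3.441 V
  V2 = 34.3·(cos(40.4°) + j·sin(40.4°)) = 26.12 + j22.23 V
  V3 = 176·(cos(-173.3°) + j·sin(-173.3°)) = -174.8 - j20.53 V
  V4 = 140·(cos(-111.9°) + j·sin(-111.9°)) = -52.22 - j129.9 V
Step 2 — Sum components: V_total = -209.1 - j131.6 V.
Step 3 — Convert to polar: |V_total| = 247.1 V, ∠V_total = -147.8°.

V_total = 247.1∠-147.8° V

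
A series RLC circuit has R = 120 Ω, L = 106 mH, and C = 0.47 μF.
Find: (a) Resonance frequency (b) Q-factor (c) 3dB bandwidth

Step 1 — Resonance: ω₀ = 1/√(LC) = 1/√(0.106·4.7e-07) = 4480 rad/s.
Step 2 — f₀ = ω₀/(2π) = 713 Hz.
Step 3 — Series Q: Q = ω₀L/R = 4480·0.106/120 = 3.958.
Step 4 — Bandwidth: Δω = ω₀/Q = 1132 rad/s; BW = Δω/(2π) = 180.2 Hz.

(a) f₀ = 713 Hz  (b) Q = 3.958  (c) BW = 180.2 Hz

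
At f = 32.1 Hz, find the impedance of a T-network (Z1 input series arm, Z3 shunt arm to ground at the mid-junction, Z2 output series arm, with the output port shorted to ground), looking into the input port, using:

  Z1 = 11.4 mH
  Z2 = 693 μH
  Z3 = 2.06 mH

Step 1 — Angular frequency: ω = 2π·f = 2π·32.1 = 201.7 rad/s.
Step 2 — Component impedances:
  Z1: Z = jωL = j·201.7·0.0114 = 0 + j2.299 Ω
  Z2: Z = jωL = j·201.7·0.000693 = 0 + j0.1398 Ω
  Z3: Z = jωL = j·201.7·0.00206 = 0 + j0.4155 Ω
Step 3 — With the output port shorted to ground, the output series arm Z2 runs from the junction to ground; the shunt arm Z3 also runs from the junction to ground. They appear in parallel: Z3 || Z2 = 0 + j0.1046 Ω.
Step 4 — Series with input arm Z1: Z_in = Z1 + (Z3 || Z2) = 0 + j2.404 Ω = 2.404∠90.0° Ω.

Z = 0 + j2.404 Ω = 2.404∠90.0° Ω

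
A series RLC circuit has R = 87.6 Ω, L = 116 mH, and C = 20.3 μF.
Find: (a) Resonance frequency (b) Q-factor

Step 1 — Resonance condition Im(Z)=0 gives ω₀ = 1/√(LC).
Step 2 — ω₀ = 1/√(0.116·2.03e-05) = 651.7 rad/s.
Step 3 — f₀ = ω₀/(2π) = 103.7 Hz.
Step 4 — Series Q: Q = ω₀L/R = 651.7·0.116/87.6 = 0.8629.

(a) f₀ = 103.7 Hz  (b) Q = 0.8629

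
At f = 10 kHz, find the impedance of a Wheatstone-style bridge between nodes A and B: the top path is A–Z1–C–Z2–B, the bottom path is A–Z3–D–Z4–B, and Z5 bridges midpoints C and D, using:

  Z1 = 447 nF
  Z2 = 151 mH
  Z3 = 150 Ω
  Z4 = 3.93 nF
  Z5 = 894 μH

Step 1 — Angular frequency: ω = 2π·f = 2π·1e+04 = 6.283e+04 rad/s.
Step 2 — Component impedances:
  Z1: Z = 1/(jωC) = -j/(ω·C) = 0 - j35.61 Ω
  Z2: Z = jωL = j·6.283e+04·0.151 = 0 + j9488 Ω
  Z3: Z = R = 150 Ω
  Z4: Z = 1/(jωC) = -j/(ω·C) = 0 - j4050 Ω
  Z5: Z = jωL = j·6.283e+04·0.000894 = 0 + j56.17 Ω
Step 3 — Bridge requires nodal analysis (the Z5 bridge couples midpoints C and D, so the two paths cannot be reduced to a simple series/parallel combination). Setting node B to ground and injecting 1 A at node A, the 3-node admittance system at A, C, D solves to V_A = Z_AB = 24.69 - j6935 Ω = 6935∠-89.8° Ω.

Z = 24.69 - j6935 Ω = 6935∠-89.8° Ω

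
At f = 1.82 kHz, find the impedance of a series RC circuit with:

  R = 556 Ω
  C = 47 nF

Step 1 — Angular frequency: ω = 2π·f = 2π·1820 = 1.144e+04 rad/s.
Step 2 — Component impedances:
  R: Z = R = 556 Ω
  C: Z = 1/(jωC) = -j/(ω·C) = 0 - j1861 Ω
Step 3 — Series combination: Z_total = R + C = 556 - j1861 Ω = 1942∠-73.4° Ω.

Z = 556 - j1861 Ω = 1942∠-73.4° Ω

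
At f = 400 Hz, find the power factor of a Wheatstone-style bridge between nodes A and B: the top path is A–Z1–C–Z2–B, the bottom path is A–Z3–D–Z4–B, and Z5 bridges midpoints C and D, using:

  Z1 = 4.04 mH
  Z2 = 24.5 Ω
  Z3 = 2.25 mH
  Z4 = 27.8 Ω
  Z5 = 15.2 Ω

Step 1 — Angular frequency: ω = 2π·f = 2π·400 = 2513 rad/s.
Step 2 — Component impedances:
  Z1: Z = jωL = j·2513·0.00404 = 0 + j10.15 Ω
  Z2: Z = R = 24.5 Ω
  Z3: Z = jωL = j·2513·0.00225 = 0 + j5.655 Ω
  Z4: Z = R = 27.8 Ω
  Z5: Z = R = 15.2 Ω
Step 3 — Bridge requires nodal analysis (the Z5 bridge couples midpoints C and D, so the two paths cannot be reduced to a simple series/parallel combination). Setting node B to ground and injecting 1 A at node A, the 3-node admittance system at A, C, D solves to V_A = Z_AB = 13.25 + j3.803 Ω = 13.79∠16.0° Ω.
Step 4 — Power factor: PF = cos(φ) = Re(Z)/|Z| = 13.252/13.787 = 0.9612.
Step 5 — Type: Im(Z) = 3.803 ⇒ lagging (phase φ = 16.0°).

PF = 0.9612 (lagging, φ = 16.0°)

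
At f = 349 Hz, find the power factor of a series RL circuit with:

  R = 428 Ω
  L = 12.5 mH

Step 1 — Angular frequency: ω = 2π·f = 2π·349 = 2193 rad/s.
Step 2 — Component impedances:
  R: Z = R = 428 Ω
  L: Z = jωL = j·2193·0.0125 = 0 + j27.41 Ω
Step 3 — Series combination: Z_total = R + L = 428 + j27.41 Ω = 428.9∠3.7° Ω.
Step 4 — Power factor: PF = cos(φ) = Re(Z)/|Z| = 428/428.877 = 0.998.
Step 5 — Type: Im(Z) = 27.41 ⇒ lagging (phase φ = 3.7°).

PF = 0.998 (lagging, φ = 3.7°)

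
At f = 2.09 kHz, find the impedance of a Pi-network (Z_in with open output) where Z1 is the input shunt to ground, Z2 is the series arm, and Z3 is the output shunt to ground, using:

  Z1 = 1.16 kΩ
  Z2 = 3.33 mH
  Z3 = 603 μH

Step 1 — Angular frequency: ω = 2π·f = 2π·2090 = 1.313e+04 rad/s.
Step 2 — Component impedances:
  Z1: Z = R = 1160 Ω
  Z2: Z = jωL = j·1.313e+04·0.00333 = 0 + j43.73 Ω
  Z3: Z = jωL = j·1.313e+04·0.000603 = 0 + j7.919 Ω
Step 3 — With open output, the series arm Z2 and the output shunt Z3 appear in series to ground: Z2 + Z3 = 0 + j51.65 Ω.
Step 4 — Parallel with input shunt Z1: Z_in = Z1 || (Z2 + Z3) = 2.295 + j51.55 Ω = 51.6∠87.5° Ω.

Z = 2.295 + j51.55 Ω = 51.6∠87.5° Ω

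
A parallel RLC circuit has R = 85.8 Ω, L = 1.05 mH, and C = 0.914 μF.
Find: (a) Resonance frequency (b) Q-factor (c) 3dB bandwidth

Step 1 — Resonance: ω₀ = 1/√(LC) = 1/√(0.00105·9.14e-07) = 3.228e+04 rad/s.
Step 2 — f₀ = ω₀/(2π) = 5138 Hz.
Step 3 — Parallel Q: Q = R/(ω₀L) = 85.8/(3.228e+04·0.00105) = 2.531.
Step 4 — Bandwidth: Δω = ω₀/Q = 1.275e+04 rad/s; BW = Δω/(2π) = 2029 Hz.

(a) f₀ = 5138 Hz  (b) Q = 2.531  (c) BW = 2029 Hz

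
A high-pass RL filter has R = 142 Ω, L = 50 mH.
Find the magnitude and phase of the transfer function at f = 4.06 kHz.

Step 1 — Angular frequency: ω = 2π·4060 = 2.551e+04 rad/s.
Step 2 — Transfer function: H(jω) = jωL/(R + jωL).
Step 3 — Numerator jωL = j·1275; denominator R + jωL = 142 + j1275.
Step 4 — H = 0.9878 + j0.11.
Step 5 — Magnitude: |H| = 0.9939 (-0.1 dB); phase: φ = 6.4°.

|H| = 0.9939 (-0.1 dB), φ = 6.4°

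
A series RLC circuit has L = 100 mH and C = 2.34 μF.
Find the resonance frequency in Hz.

Step 1 — Resonance condition Im(Z)=0 gives ω₀ = 1/√(LC).
Step 2 — ω₀ = 1/√(0.1·2.34e-06) = 2067 rad/s.
Step 3 — f₀ = ω₀/(2π) = 329 Hz.

f₀ = 329 Hz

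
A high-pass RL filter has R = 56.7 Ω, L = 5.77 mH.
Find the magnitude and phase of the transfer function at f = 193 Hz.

Step 1 — Angular frequency: ω = 2π·193 = 1213 rad/s.
Step 2 — Transfer function: H(jω) = jωL/(R + jωL).
Step 3 — Numerator jωL = j·6.997; denominator R + jωL = 56.7 + j6.997.
Step 4 — H = 0.015 + j0.1216.
Step 5 — Magnitude: |H| = 0.1225 (-18.2 dB); phase: φ = 83.0°.

|H| = 0.1225 (-18.2 dB), φ = 83.0°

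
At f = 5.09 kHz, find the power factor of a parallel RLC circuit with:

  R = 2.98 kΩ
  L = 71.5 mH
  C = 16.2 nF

Step 1 — Angular frequency: ω = 2π·f = 2π·5090 = 3.198e+04 rad/s.
Step 2 — Component impedances:
  R: Z = R = 2980 Ω
  L: Z = jωL = j·3.198e+04·0.0715 = 0 + j2287 Ω
  C: Z = 1/(jωC) = -j/(ω·C) = 0 - j1930 Ω
Step 3 — Parallel combination: 1/Z_total = 1/R + 1/L + 1/C; Z_total = 2817 - j678.1 Ω = 2897∠-13.5° Ω.
Step 4 — Power factor: PF = cos(φ) = Re(Z)/|Z| = 2816.8/2897.2 = 0.9722.
Step 5 — Type: Im(Z) = -678.1 ⇒ leading (phase φ = -13.5°).

PF = 0.9722 (leading, φ = -13.5°)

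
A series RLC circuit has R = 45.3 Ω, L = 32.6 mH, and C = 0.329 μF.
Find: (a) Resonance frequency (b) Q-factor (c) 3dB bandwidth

Step 1 — Resonance: ω₀ = 1/√(LC) = 1/√(0.0326·3.29e-07) = 9656 rad/s.
Step 2 — f₀ = ω₀/(2π) = 1537 Hz.
Step 3 — Series Q: Q = ω₀L/R = 9656·0.0326/45.3 = 6.949.
Step 4 — Bandwidth: Δω = ω₀/Q = 1390 rad/s; BW = Δω/(2π) = 221.2 Hz.

(a) f₀ = 1537 Hz  (b) Q = 6.949  (c) BW = 221.2 Hz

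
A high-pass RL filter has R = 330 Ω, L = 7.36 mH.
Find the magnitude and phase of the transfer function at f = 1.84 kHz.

Step 1 — Angular frequency: ω = 2π·1840 = 1.156e+04 rad/s.
Step 2 — Transfer function: H(jω) = jωL/(R + jωL).
Step 3 — Numerator jωL = j·85.09; denominator R + jωL = 330 + j85.09.
Step 4 — H = 0.06234 + j0.2418.
Step 5 — Magnitude: |H| = 0.2497 (-12.1 dB); phase: φ = 75.5°.

|H| = 0.2497 (-12.1 dB), φ = 75.5°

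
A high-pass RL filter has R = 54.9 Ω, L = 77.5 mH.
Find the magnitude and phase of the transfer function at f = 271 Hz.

Step 1 — Angular frequency: ω = 2π·271 = 1703 rad/s.
Step 2 — Transfer function: H(jω) = jωL/(R + jωL).
Step 3 — Numerator jωL = j·132; denominator R + jωL = 54.9 + j132.
Step 4 — H = 0.8525 + j0.3546.
Step 5 — Magnitude: |H| = 0.9233 (-0.7 dB); phase: φ = 22.6°.

|H| = 0.9233 (-0.7 dB), φ = 22.6°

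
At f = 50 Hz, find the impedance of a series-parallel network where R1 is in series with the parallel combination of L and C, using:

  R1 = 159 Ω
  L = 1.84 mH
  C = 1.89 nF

Step 1 — Angular frequency: ω = 2π·f = 2π·50 = 314.2 rad/s.
Step 2 — Component impedances:
  R1: Z = R = 159 Ω
  L: Z = jωL = j·314.2·0.00184 = 0 + j0.5781 Ω
  C: Z = 1/(jωC) = -j/(ω·C) = 0 - j1.684e+06 Ω
Step 3 — Parallel branch: L || C = 1/(1/L + 1/C) = 0 + j0.5781 Ω.
Step 4 — Series with R1: Z_total = R1 + (L || C) = 159 + j0.5781 Ω = 159∠0.2° Ω.

Z = 159 + j0.5781 Ω = 159∠0.2° Ω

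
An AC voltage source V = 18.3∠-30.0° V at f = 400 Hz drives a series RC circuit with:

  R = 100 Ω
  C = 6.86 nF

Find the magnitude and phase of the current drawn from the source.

Step 1 — Angular frequency: ω = 2π·f = 2π·400 = 2513 rad/s.
Step 2 — Component impedances:
  R: Z = R = 100 Ω
  C: Z = 1/(jωC) = -j/(ω·C) = 0 - j5.8e+04 Ω
Step 3 — Series combination: Z_total = R + C = 100 - j5.8e+04 Ω = 5.8e+04∠-89.9° Ω.
Step 4 — Source phasor: V = 18.3∠-30.0° V = 15.85 - j9.15 V.
Step 5 — Ohm's law: I = V / Z_total = (15.85 - j9.15) / (100 - j5.8e+04) = 0.0001582 + j0.000273 A.
Step 6 — Convert to polar: |I| = 0.0003155 A, ∠I = 59.9°.

I = 0.0003155∠59.9° A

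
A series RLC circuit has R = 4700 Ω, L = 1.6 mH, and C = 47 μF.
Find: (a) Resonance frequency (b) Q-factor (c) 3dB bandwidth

Step 1 — Resonance: ω₀ = 1/√(LC) = 1/√(0.0016·4.7e-05) = 3647 rad/s.
Step 2 — f₀ = ω₀/(2π) = 580.4 Hz.
Step 3 — Series Q: Q = ω₀L/R = 3647·0.0016/4700 = 0.001241.
Step 4 — Bandwidth: Δω = ω₀/Q = 2.938e+06 rad/s; BW = Δω/(2π) = 4.675e+05 Hz.

(a) f₀ = 580.4 Hz  (b) Q = 0.001241  (c) BW = 4.675e+05 Hz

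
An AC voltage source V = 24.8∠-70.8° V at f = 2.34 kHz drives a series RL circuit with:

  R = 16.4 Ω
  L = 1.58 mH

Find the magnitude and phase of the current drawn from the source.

Step 1 — Angular frequency: ω = 2π·f = 2π·2340 = 1.47e+04 rad/s.
Step 2 — Component impedances:
  R: Z = R = 16.4 Ω
  L: Z = jωL = j·1.47e+04·0.00158 = 0 + j23.23 Ω
Step 3 — Series combination: Z_total = R + L = 16.4 + j23.23 Ω = 28.44∠54.8° Ω.
Step 4 — Source phasor: V = 24.8∠-70.8° V = 8.156 - j23.42 V.
Step 5 — Ohm's law: I = V / Z_total = (8.156 - j23.42) / (16.4 + j23.23) = -0.5074 - j0.7093 A.
Step 6 — Convert to polar: |I| = 0.8721 A, ∠I = -125.6°.

I = 0.8721∠-125.6° A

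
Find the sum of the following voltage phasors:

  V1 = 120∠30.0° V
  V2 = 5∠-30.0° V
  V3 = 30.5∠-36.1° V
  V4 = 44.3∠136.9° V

Step 1 — Convert each phasor to rectangular form:
  V1 = 120·(cos(30.0°) + j·sin(30.0°)) = 103.9 + j60 V
  V2 = 5·(cos(-30.0°) + j·sin(-30.0°)) = 4.33 - j2.5 V
  V3 = 30.5·(cos(-36.1°) + j·sin(-36.1°)) = 24.64 - j17.97 V
  V4 = 44.3·(cos(136.9°) + j·sin(136.9°)) = -32.35 + j30.27 V
Step 2 — Sum components: V_total = 100.6 + j69.8 V.
Step 3 — Convert to polar: |V_total| = 122.4 V, ∠V_total = 34.8°.

V_total = 122.4∠34.8° V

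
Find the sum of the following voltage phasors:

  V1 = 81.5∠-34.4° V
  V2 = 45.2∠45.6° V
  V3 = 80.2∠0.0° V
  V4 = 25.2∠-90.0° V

Step 1 — Convert each phasor to rectangular form:
  V1 = 81.5·(cos(-34.4°) + j·sin(-34.4°)) = 67.25 - j46.04 V
  V2 = 45.2·(cos(45.6°) + j·sin(45.6°)) = 31.62 + j32.29 V
  V3 = 80.2·(cos(0.0°) + j·sin(0.0°)) = 80.2 V
  V4 = 25.2·(cos(-90.0°) + j·sin(-90.0°)) = 0 - j25.2 V
Step 2 — Sum components: V_total = 179.1 - j38.95 V.
Step 3 — Convert to polar: |V_total| = 183.3 V, ∠V_total = -12.3°.

V_total = 183.3∠-12.3° V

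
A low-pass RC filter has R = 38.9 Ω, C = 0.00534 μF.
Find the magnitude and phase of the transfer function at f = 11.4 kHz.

Step 1 — Angular frequency: ω = 2π·1.14e+04 = 7.163e+04 rad/s.
Step 2 — Transfer function: H(jω) = 1/(1 + jωRC).
Step 3 — Denominator: 1 + jωRC = 1 + j·7.163e+04·38.9·5.34e-09 = 1 + j0.01488.
Step 4 — H = 0.9998 - j0.01488.
Step 5 — Magnitude: |H| = 0.9999 (-0.0 dB); phase: φ = -0.9°.

|H| = 0.9999 (-0.0 dB), φ = -0.9°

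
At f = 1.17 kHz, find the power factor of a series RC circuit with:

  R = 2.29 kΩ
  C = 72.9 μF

Step 1 — Angular frequency: ω = 2π·f = 2π·1170 = 7351 rad/s.
Step 2 — Component impedances:
  R: Z = R = 2290 Ω
  C: Z = 1/(jωC) = -j/(ω·C) = 0 - j1.866 Ω
Step 3 — Series combination: Z_total = R + C = 2290 - j1.866 Ω = 2290∠-0.0° Ω.
Step 4 — Power factor: PF = cos(φ) = Re(Z)/|Z| = 2290/2290 = 1.
Step 5 — Type: Im(Z) = -1.866 ⇒ leading (phase φ = -0.0°).

PF = 1 (leading, φ = -0.0°)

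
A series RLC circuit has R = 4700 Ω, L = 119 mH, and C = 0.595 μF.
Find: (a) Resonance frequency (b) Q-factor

Step 1 — Resonance condition Im(Z)=0 gives ω₀ = 1/√(LC).
Step 2 — ω₀ = 1/√(0.119·5.95e-07) = 3758 rad/s.
Step 3 — f₀ = ω₀/(2π) = 598.1 Hz.
Step 4 — Series Q: Q = ω₀L/R = 3758·0.119/4700 = 0.09515.

(a) f₀ = 598.1 Hz  (b) Q = 0.09515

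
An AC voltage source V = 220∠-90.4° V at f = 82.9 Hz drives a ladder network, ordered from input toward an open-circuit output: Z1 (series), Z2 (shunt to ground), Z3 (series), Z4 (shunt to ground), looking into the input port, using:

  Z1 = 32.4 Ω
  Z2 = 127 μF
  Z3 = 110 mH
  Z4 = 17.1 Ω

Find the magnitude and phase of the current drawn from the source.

Step 1 — Angular frequency: ω = 2π·f = 2π·82.9 = 520.9 rad/s.
Step 2 — Component impedances:
  Z1: Z = R = 32.4 Ω
  Z2: Z = 1/(jωC) = -j/(ω·C) = 0 - j15.12 Ω
  Z3: Z = jωL = j·520.9·0.11 = 0 + j57.3 Ω
  Z4: Z = R = 17.1 Ω
Step 3 — Ladder network (open output): work backward from the far end, alternating series and parallel combinations. Z_in = 34.29 - j19.77 Ω = 39.58∠-30.0° Ω.
Step 4 — Source phasor: V = 220∠-90.4° V = -1.536 - j220 V.
Step 5 — Ohm's law: I = V / Z_total = (-1.536 - j220) / (34.29 - j19.77) = 2.743 - j4.835 A.
Step 6 — Convert to polar: |I| = 5.559 A, ∠I = -60.4°.

I = 5.559∠-60.4° A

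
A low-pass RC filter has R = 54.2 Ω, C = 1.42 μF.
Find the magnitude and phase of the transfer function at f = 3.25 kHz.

Step 1 — Angular frequency: ω = 2π·3250 = 2.042e+04 rad/s.
Step 2 — Transfer function: H(jω) = 1/(1 + jωRC).
Step 3 — Denominator: 1 + jωRC = 1 + j·2.042e+04·54.2·1.42e-06 = 1 + j1.572.
Step 4 — H = 0.2882 - j0.4529.
Step 5 — Magnitude: |H| = 0.5368 (-5.4 dB); phase: φ = -57.5°.

|H| = 0.5368 (-5.4 dB), φ = -57.5°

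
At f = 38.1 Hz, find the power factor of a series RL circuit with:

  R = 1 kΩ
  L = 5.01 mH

Step 1 — Angular frequency: ω = 2π·f = 2π·38.1 = 239.4 rad/s.
Step 2 — Component impedances:
  R: Z = R = 1000 Ω
  L: Z = jωL = j·239.4·0.00501 = 0 + j1.199 Ω
Step 3 — Series combination: Z_total = R + L = 1000 + j1.199 Ω = 1000∠0.1° Ω.
Step 4 — Power factor: PF = cos(φ) = Re(Z)/|Z| = 1000/1000 = 1.
Step 5 — Type: Im(Z) = 1.199 ⇒ lagging (phase φ = 0.1°).

PF = 1 (lagging, φ = 0.1°)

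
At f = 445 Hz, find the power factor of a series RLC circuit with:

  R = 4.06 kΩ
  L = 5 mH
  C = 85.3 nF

Step 1 — Angular frequency: ω = 2π·f = 2π·445 = 2796 rad/s.
Step 2 — Component impedances:
  R: Z = R = 4060 Ω
  L: Z = jωL = j·2796·0.005 = 0 + j13.98 Ω
  C: Z = 1/(jωC) = -j/(ω·C) = 0 - j4193 Ω
Step 3 — Series combination: Z_total = R + L + C = 4060 - j4179 Ω = 5826∠-45.8° Ω.
Step 4 — Power factor: PF = cos(φ) = Re(Z)/|Z| = 4060/5826.4 = 0.6968.
Step 5 — Type: Im(Z) = -4179 ⇒ leading (phase φ = -45.8°).

PF = 0.6968 (leading, φ = -45.8°)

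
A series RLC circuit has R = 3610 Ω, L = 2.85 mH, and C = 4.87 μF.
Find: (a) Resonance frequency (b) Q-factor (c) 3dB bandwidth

Step 1 — Resonance: ω₀ = 1/√(LC) = 1/√(0.00285·4.87e-06) = 8488 rad/s.
Step 2 — f₀ = ω₀/(2π) = 1351 Hz.
Step 3 — Series Q: Q = ω₀L/R = 8488·0.00285/3610 = 0.006701.
Step 4 — Bandwidth: Δω = ω₀/Q = 1.267e+06 rad/s; BW = Δω/(2π) = 2.016e+05 Hz.

(a) f₀ = 1351 Hz  (b) Q = 0.006701  (c) BW = 2.016e+05 Hz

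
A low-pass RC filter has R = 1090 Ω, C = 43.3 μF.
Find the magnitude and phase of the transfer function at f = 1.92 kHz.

Step 1 — Angular frequency: ω = 2π·1920 = 1.206e+04 rad/s.
Step 2 — Transfer function: H(jω) = 1/(1 + jωRC).
Step 3 — Denominator: 1 + jωRC = 1 + j·1.206e+04·1090·4.33e-05 = 1 + j569.4.
Step 4 — H = 3.085e-06 - j0.001756.
Step 5 — Magnitude: |H| = 0.001756 (-55.1 dB); phase: φ = -89.9°.

|H| = 0.001756 (-55.1 dB), φ = -89.9°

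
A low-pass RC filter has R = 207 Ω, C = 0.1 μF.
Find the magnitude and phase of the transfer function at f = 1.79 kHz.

Step 1 — Angular frequency: ω = 2π·1790 = 1.125e+04 rad/s.
Step 2 — Transfer function: H(jω) = 1/(1 + jωRC).
Step 3 — Denominator: 1 + jωRC = 1 + j·1.125e+04·207·1e-07 = 1 + j0.2328.
Step 4 — H = 0.9486 - j0.2208.
Step 5 — Magnitude: |H| = 0.974 (-0.2 dB); phase: φ = -13.1°.

|H| = 0.974 (-0.2 dB), φ = -13.1°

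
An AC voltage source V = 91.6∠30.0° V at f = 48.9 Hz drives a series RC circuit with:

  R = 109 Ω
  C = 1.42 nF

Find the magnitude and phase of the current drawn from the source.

Step 1 — Angular frequency: ω = 2π·f = 2π·48.9 = 307.2 rad/s.
Step 2 — Component impedances:
  R: Z = R = 109 Ω
  C: Z = 1/(jωC) = -j/(ω·C) = 0 - j2.292e+06 Ω
Step 3 — Series combination: Z_total = R + C = 109 - j2.292e+06 Ω = 2.292e+06∠-90.0° Ω.
Step 4 — Source phasor: V = 91.6∠30.0° V = 79.33 + j45.8 V.
Step 5 — Ohm's law: I = V / Z_total = (79.33 + j45.8) / (109 - j2.292e+06) = -1.998e-05 + j3.461e-05 A.
Step 6 — Convert to polar: |I| = 3.996e-05 A, ∠I = 120.0°.

I = 3.996e-05∠120.0° A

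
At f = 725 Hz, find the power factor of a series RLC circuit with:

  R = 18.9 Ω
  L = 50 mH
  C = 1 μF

Step 1 — Angular frequency: ω = 2π·f = 2π·725 = 4555 rad/s.
Step 2 — Component impedances:
  R: Z = R = 18.9 Ω
  L: Z = jωL = j·4555·0.05 = 0 + j227.8 Ω
  C: Z = 1/(jωC) = -j/(ω·C) = 0 - j219.5 Ω
Step 3 — Series combination: Z_total = R + L + C = 18.9 + j8.241 Ω = 20.62∠23.6° Ω.
Step 4 — Power factor: PF = cos(φ) = Re(Z)/|Z| = 18.9/20.62 = 0.9166.
Step 5 — Type: Im(Z) = 8.241 ⇒ lagging (phase φ = 23.6°).

PF = 0.9166 (lagging, φ = 23.6°)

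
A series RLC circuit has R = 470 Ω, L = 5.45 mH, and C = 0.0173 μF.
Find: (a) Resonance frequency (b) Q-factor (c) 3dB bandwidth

Step 1 — Resonance condition Im(Z)=0 gives ω₀ = 1/√(LC).
Step 2 — ω₀ = 1/√(0.00545·1.73e-08) = 1.03e+05 rad/s.
Step 3 — f₀ = ω₀/(2π) = 1.639e+04 Hz.
Step 4 — Series Q: Q = ω₀L/R = 1.03e+05·0.00545/470 = 1.194.
Step 5 — 3dB bandwidth: Δω = ω₀/Q = 8.624e+04 rad/s; BW = Δω/(2π) = 1.373e+04 Hz.

(a) f₀ = 1.639e+04 Hz  (b) Q = 1.194  (c) BW = 1.373e+04 Hz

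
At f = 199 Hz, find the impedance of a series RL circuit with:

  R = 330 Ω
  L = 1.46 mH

Step 1 — Angular frequency: ω = 2π·f = 2π·199 = 1250 rad/s.
Step 2 — Component impedances:
  R: Z = R = 330 Ω
  L: Z = jωL = j·1250·0.00146 = 0 + j1.826 Ω
Step 3 — Series combination: Z_total = R + L = 330 + j1.826 Ω = 330∠0.3° Ω.

Z = 330 + j1.826 Ω = 330∠0.3° Ω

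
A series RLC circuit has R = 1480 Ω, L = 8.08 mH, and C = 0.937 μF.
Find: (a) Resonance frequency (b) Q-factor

Step 1 — Resonance condition Im(Z)=0 gives ω₀ = 1/√(LC).
Step 2 — ω₀ = 1/√(0.00808·9.37e-07) = 1.149e+04 rad/s.
Step 3 — f₀ = ω₀/(2π) = 1829 Hz.
Step 4 — Series Q: Q = ω₀L/R = 1.149e+04·0.00808/1480 = 0.06274.

(a) f₀ = 1829 Hz  (b) Q = 0.06274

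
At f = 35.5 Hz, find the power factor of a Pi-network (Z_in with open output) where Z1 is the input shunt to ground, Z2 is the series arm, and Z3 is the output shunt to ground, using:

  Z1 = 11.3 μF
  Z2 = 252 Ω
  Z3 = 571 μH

Step 1 — Angular frequency: ω = 2π·f = 2π·35.5 = 223.1 rad/s.
Step 2 — Component impedances:
  Z1: Z = 1/(jωC) = -j/(ω·C) = 0 - j396.7 Ω
  Z2: Z = R = 252 Ω
  Z3: Z = jωL = j·223.1·0.000571 = 0 + j0.1274 Ω
Step 3 — With open output, the series arm Z2 and the output shunt Z3 appear in series to ground: Z2 + Z3 = 252 + j0.1274 Ω.
Step 4 — Parallel with input shunt Z1: Z_in = Z1 || (Z2 + Z3) = 179.6 - j114 Ω = 212.8∠-32.4° Ω.
Step 5 — Power factor: PF = cos(φ) = Re(Z)/|Z| = 179.64/212.77 = 0.8443.
Step 6 — Type: Im(Z) = -114 ⇒ leading (phase φ = -32.4°).

PF = 0.8443 (leading, φ = -32.4°)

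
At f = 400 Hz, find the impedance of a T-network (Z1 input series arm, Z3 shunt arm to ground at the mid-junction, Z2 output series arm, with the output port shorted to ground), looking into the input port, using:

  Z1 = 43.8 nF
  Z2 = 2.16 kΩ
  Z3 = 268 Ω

Step 1 — Angular frequency: ω = 2π·f = 2π·400 = 2513 rad/s.
Step 2 — Component impedances:
  Z1: Z = 1/(jωC) = -j/(ω·C) = 0 - j9084 Ω
  Z2: Z = R = 2160 Ω
  Z3: Z = R = 268 Ω
Step 3 — With the output port shorted to ground, the output series arm Z2 runs from the junction to ground; the shunt arm Z3 also runs from the junction to ground. They appear in parallel: Z3 || Z2 = 238.4 Ω.
Step 4 — Series with input arm Z1: Z_in = Z1 + (Z3 || Z2) = 238.4 - j9084 Ω = 9087∠-88.5° Ω.

Z = 238.4 - j9084 Ω = 9087∠-88.5° Ω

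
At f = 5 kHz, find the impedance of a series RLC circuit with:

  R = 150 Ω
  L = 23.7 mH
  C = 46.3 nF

Step 1 — Angular frequency: ω = 2π·f = 2π·5000 = 3.142e+04 rad/s.
Step 2 — Component impedances:
  R: Z = R = 150 Ω
  L: Z = jωL = j·3.142e+04·0.0237 = 0 + j744.6 Ω
  C: Z = 1/(jωC) = -j/(ω·C) = 0 - j687.5 Ω
Step 3 — Series combination: Z_total = R + L + C = 150 + j57.06 Ω = 160.5∠20.8° Ω.

Z = 150 + j57.06 Ω = 160.5∠20.8° Ω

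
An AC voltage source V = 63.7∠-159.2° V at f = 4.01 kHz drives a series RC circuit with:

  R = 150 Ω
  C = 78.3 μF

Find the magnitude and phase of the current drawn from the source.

Step 1 — Angular frequency: ω = 2π·f = 2π·4010 = 2.52e+04 rad/s.
Step 2 — Component impedances:
  R: Z = R = 150 Ω
  C: Z = 1/(jωC) = -j/(ω·C) = 0 - j0.5069 Ω
Step 3 — Series combination: Z_total = R + C = 150 - j0.5069 Ω = 150∠-0.2° Ω.
Step 4 — Source phasor: V = 63.7∠-159.2° V = -59.55 - j22.62 V.
Step 5 — Ohm's law: I = V / Z_total = (-59.55 - j22.62) / (150 - j0.5069) = -0.3965 - j0.1521 A.
Step 6 — Convert to polar: |I| = 0.4247 A, ∠I = -159.0°.

I = 0.4247∠-159.0° A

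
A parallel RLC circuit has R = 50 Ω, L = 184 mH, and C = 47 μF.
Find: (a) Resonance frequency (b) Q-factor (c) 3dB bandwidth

Step 1 — Resonance: ω₀ = 1/√(LC) = 1/√(0.184·4.7e-05) = 340 rad/s.
Step 2 — f₀ = ω₀/(2π) = 54.12 Hz.
Step 3 — Parallel Q: Q = R/(ω₀L) = 50/(340·0.184) = 0.7991.
Step 4 — Bandwidth: Δω = ω₀/Q = 425.5 rad/s; BW = Δω/(2π) = 67.73 Hz.

(a) f₀ = 54.12 Hz  (b) Q = 0.7991  (c) BW = 67.73 Hz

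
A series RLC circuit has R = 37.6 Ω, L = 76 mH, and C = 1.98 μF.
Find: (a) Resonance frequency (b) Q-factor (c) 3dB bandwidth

Step 1 — Resonance condition Im(Z)=0 gives ω₀ = 1/√(LC).
Step 2 — ω₀ = 1/√(0.076·1.98e-06) = 2578 rad/s.
Step 3 — f₀ = ω₀/(2π) = 410.3 Hz.
Step 4 — Series Q: Q = ω₀L/R = 2578·0.076/37.6 = 5.211.
Step 5 — 3dB bandwidth: Δω = ω₀/Q = 494.7 rad/s; BW = Δω/(2π) = 78.74 Hz.

(a) f₀ = 410.3 Hz  (b) Q = 5.211  (c) BW = 78.74 Hz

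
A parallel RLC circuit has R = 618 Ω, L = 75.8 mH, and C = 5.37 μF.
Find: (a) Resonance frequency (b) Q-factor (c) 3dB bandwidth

Step 1 — Resonance: ω₀ = 1/√(LC) = 1/√(0.0758·5.37e-06) = 1567 rad/s.
Step 2 — f₀ = ω₀/(2π) = 249.5 Hz.
Step 3 — Parallel Q: Q = R/(ω₀L) = 618/(1567·0.0758) = 5.202.
Step 4 — Bandwidth: Δω = ω₀/Q = 301.3 rad/s; BW = Δω/(2π) = 47.96 Hz.

(a) f₀ = 249.5 Hz  (b) Q = 5.202  (c) BW = 47.96 Hz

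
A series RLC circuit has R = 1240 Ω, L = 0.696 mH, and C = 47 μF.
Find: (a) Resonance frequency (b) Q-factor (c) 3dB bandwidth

Step 1 — Resonance condition Im(Z)=0 gives ω₀ = 1/√(LC).
Step 2 — ω₀ = 1/√(0.000696·4.7e-05) = 5529 rad/s.
Step 3 — f₀ = ω₀/(2π) = 880 Hz.
Step 4 — Series Q: Q = ω₀L/R = 5529·0.000696/1240 = 0.003103.
Step 5 — 3dB bandwidth: Δω = ω₀/Q = 1.782e+06 rad/s; BW = Δω/(2π) = 2.836e+05 Hz.

(a) f₀ = 880 Hz  (b) Q = 0.003103  (c) BW = 2.836e+05 Hz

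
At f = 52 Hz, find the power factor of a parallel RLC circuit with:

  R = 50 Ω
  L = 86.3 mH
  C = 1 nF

Step 1 — Angular frequency: ω = 2π·f = 2π·52 = 326.7 rad/s.
Step 2 — Component impedances:
  R: Z = R = 50 Ω
  L: Z = jωL = j·326.7·0.0863 = 0 + j28.2 Ω
  C: Z = 1/(jωC) = -j/(ω·C) = 0 - j3.061e+06 Ω
Step 3 — Parallel combination: 1/Z_total = 1/R + 1/L + 1/C; Z_total = 12.06 + j21.39 Ω = 24.56∠60.6° Ω.
Step 4 — Power factor: PF = cos(φ) = Re(Z)/|Z| = 12.064/24.56 = 0.4912.
Step 5 — Type: Im(Z) = 21.39 ⇒ lagging (phase φ = 60.6°).

PF = 0.4912 (lagging, φ = 60.6°)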